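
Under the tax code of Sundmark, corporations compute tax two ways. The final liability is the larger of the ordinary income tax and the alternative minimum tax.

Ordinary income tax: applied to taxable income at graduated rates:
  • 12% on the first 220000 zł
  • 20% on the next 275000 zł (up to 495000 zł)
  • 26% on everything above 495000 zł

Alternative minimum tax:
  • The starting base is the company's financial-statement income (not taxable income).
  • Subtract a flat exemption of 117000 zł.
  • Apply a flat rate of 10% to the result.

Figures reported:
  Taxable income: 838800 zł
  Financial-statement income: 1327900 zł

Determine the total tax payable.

170788 zł

Ordinary income tax:
  220000 zł × 12% = 26400 zł
  275000 zł × 20% = 55000 zł
  343800 zł × 26% = 89388 zł
  → 170788 zł

Alternative minimum tax:
  Base (financial-statement income): 1327900 zł
  Less exemption 117000 zł → base 1210900 zł
  1210900 zł × 10% = 121090 zł

170788 zł > 121090 zł, so the ordinary income tax governs.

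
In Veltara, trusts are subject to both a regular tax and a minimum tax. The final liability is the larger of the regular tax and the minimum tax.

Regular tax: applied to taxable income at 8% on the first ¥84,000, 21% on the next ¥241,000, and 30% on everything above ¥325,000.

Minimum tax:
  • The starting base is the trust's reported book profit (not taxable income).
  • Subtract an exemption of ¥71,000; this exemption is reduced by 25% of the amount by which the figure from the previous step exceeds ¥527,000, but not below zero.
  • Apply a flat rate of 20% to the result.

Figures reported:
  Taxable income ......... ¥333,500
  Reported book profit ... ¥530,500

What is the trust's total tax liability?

¥92,075

Regular tax:
  ¥84,000 × 8% = ¥6,720
  ¥241,000 × 21% = ¥50,610
  ¥8,500 × 30% = ¥2,550
  → ¥59,880

Minimum tax:
  Base (reported book profit): ¥530,500
  Exemption: ¥71,000 − 25% × (¥530,500 − ¥527,000) = ¥71,000 − ¥875 = ¥70,125
  Base: ¥530,500 − ¥70,125 = ¥460,375
  ¥460,375 × 20% = ¥92,075

¥92,075 > ¥59,880, so the minimum tax is the binding amount.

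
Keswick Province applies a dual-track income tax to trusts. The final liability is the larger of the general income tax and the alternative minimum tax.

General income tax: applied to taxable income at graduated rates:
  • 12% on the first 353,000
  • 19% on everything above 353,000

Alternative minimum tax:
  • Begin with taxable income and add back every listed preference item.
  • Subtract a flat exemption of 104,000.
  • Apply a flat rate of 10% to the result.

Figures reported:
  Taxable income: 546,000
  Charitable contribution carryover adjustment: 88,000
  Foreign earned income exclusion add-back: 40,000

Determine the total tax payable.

79,030

Alternative minimum tax:
  Adjusted income: 546,000 + 88,000 + 40,000 = 674,000
  Less exemption 104,000 → base 570,000
  570,000 × 10% = 57,000

General income tax:
  353,000 × 12% = 42,360
  193,000 × 19% = 36,670
  → 79,030

79,030 > 57,000, so the general income tax governs.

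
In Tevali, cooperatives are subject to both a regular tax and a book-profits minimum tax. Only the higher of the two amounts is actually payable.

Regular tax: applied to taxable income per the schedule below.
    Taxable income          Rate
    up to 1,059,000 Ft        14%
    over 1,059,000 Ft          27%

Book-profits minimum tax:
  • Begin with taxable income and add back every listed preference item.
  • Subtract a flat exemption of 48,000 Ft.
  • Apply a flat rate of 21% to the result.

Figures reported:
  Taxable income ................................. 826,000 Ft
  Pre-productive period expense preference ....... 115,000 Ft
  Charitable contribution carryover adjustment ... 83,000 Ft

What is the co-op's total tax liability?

Regular tax:
  826,000 Ft × 14% = 115,640 Ft

Book-profits minimum tax:
  Adjusted income: 826,000 Ft + 115,000 Ft + 83,000 Ft = 1,024,000 Ft
  Less exemption 48,000 Ft → base 976,000 Ft
  976,000 Ft × 21% = 204,960 Ft

204,960 Ft > 115,640 Ft, so the book-profits minimum tax is the binding amount.

204,960 Ft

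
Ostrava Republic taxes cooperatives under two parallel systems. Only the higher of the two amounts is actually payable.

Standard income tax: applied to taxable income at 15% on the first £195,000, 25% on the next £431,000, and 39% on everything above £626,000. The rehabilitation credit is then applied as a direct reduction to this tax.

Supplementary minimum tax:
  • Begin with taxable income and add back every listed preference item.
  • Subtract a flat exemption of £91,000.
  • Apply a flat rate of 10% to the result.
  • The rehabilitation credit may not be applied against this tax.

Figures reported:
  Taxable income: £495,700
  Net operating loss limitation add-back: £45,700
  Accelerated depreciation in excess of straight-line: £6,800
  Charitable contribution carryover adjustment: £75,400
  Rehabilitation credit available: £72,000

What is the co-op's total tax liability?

£53,260

Standard income tax:
  £195,000 × 15% = £29,250
  £300,700 × 25% = £75,175
  → £104,425
  Less rehabilitation credit £72,000 → £32,425

Supplementary minimum tax:
  Adjusted income: £495,700 + £45,700 + £6,800 + £75,400 = £623,600
  Less exemption £91,000 → base £532,600
  £532,600 × 10% = £53,260

£53,260 > £32,425, so the supplementary minimum tax is the binding amount.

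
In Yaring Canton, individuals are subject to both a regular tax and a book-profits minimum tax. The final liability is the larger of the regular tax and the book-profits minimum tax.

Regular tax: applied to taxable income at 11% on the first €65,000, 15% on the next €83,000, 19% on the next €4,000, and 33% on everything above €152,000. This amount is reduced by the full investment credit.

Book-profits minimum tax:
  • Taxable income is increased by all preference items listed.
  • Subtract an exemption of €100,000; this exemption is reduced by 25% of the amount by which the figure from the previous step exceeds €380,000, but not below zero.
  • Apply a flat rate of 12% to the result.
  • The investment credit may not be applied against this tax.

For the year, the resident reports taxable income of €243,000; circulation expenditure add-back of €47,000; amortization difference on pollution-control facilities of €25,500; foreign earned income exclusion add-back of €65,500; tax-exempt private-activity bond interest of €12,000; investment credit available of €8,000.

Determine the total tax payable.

Regular tax:
  €65,000 × 11% = €7,150
  €83,000 × 15% = €12,450
  €4,000 × 19% = €760
  €91,000 × 33% = €30,030
  → €50,390
  Less investment credit €8,000 → €42,390

Book-profits minimum tax:
  Adjusted income: €243,000 + €47,000 + €25,500 + €65,500 + €12,000 = €393,000
  Exemption: €100,000 − 25% × (€393,000 − €380,000) = €100,000 − €3,250 = €96,750
  Base: €393,000 − €96,750 = €296,250
  €296,250 × 12% = €35,550

€42,390 > €35,550, so the regular tax governs.

€42,390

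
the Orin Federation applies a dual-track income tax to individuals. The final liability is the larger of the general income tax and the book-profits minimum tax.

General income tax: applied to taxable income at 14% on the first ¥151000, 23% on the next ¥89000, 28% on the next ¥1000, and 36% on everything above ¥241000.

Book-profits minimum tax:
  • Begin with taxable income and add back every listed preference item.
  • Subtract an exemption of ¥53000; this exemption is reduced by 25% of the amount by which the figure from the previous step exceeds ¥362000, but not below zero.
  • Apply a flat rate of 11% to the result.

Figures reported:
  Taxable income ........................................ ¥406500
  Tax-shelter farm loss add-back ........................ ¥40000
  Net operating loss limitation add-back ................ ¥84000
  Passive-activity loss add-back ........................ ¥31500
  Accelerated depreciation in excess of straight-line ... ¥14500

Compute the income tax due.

¥101470

General income tax:
  ¥151000 × 14% = ¥21140
  ¥89000 × 23% = ¥20470
  ¥1000 × 28% = ¥280
  ¥165500 × 36% = ¥59580
  → ¥101470

Book-profits minimum tax:
  Adjusted income: ¥406500 + ¥40000 + ¥84000 + ¥31500 + ¥14500 = ¥576500
  Exemption: 25% × (¥576500 − ¥362000) = ¥53625 ≥ ¥53000, so the exemption is fully phased out
  Base: ¥576500 − ¥0 = ¥576500
  ¥576500 × 11% = ¥63415

¥101470 > ¥63415, so the general income tax governs.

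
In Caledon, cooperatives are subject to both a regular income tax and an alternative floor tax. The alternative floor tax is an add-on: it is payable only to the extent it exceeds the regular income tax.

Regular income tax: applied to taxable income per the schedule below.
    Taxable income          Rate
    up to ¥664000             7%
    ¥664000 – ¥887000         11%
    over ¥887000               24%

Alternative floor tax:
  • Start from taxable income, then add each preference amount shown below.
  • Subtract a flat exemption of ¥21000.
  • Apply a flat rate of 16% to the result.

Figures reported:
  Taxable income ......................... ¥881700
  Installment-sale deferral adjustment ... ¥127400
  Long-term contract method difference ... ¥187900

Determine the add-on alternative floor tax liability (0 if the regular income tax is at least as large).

Regular income tax:
  ¥664000 × 7% = ¥46480
  ¥217700 × 11% = ¥23947
  → ¥70427

Alternative floor tax:
  Adjusted income: ¥881700 + ¥127400 + ¥187900 = ¥1197000
  Less exemption ¥21000 → base ¥1176000
  ¥1176000 × 16% = ¥188160

Excess of alternative floor tax over regular income tax: ¥188160 − ¥70427 = ¥117733.

¥117733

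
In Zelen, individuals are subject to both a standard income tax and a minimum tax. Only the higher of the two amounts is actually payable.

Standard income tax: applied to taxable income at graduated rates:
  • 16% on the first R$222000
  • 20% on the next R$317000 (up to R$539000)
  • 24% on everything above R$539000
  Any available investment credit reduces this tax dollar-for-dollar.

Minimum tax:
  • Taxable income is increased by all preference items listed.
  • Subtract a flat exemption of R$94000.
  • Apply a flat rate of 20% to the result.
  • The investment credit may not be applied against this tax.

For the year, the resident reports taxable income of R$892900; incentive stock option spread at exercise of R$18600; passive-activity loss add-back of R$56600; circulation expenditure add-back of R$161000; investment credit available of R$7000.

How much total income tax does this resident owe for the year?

Minimum tax:
  Adjusted income: R$892900 + R$18600 + R$56600 + R$161000 = R$1129100
  Less exemption R$94000 → base R$1035100
  R$1035100 × 20% = R$207020

Standard income tax:
  R$222000 × 16% = R$35520
  R$317000 × 20% = R$63400
  R$353900 × 24% = R$84936
  → R$183856
  Less investment credit R$7000 → R$176856

R$207020 > R$176856, so the minimum tax is the binding amount.

R$207020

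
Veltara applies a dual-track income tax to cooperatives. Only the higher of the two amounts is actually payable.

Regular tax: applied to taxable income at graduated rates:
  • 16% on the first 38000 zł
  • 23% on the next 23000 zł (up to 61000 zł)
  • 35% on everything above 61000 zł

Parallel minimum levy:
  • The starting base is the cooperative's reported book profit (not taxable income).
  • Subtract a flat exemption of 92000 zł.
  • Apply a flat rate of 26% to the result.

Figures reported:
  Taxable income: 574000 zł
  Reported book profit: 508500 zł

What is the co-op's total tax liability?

Regular tax:
  38000 zł × 16% = 6080 zł
  23000 zł × 23% = 5290 zł
  513000 zł × 35% = 179550 zł
  → 190920 zł

Parallel minimum levy:
  Base (reported book profit): 508500 zł
  Less exemption 92000 zł → base 416500 zł
  416500 zł × 26% = 108290 zł

190920 zł > 108290 zł, so the regular tax governs.

190920 zł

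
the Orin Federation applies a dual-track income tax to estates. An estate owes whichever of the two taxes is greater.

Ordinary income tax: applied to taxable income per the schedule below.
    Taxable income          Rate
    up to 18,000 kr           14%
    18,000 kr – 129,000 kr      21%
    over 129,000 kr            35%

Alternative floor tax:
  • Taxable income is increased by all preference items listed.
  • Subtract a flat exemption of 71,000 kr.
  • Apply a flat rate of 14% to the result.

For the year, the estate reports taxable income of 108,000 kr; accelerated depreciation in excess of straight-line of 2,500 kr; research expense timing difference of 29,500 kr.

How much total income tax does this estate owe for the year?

Alternative floor tax:
  Adjusted income: 108,000 kr + 2,500 kr + 29,500 kr = 140,000 kr
  Less exemption 71,000 kr → base 69,000 kr
  69,000 kr × 14% = 9,660 kr

Ordinary income tax:
  18,000 kr × 14% = 2,520 kr
  90,000 kr × 21% = 18,900 kr
  → 21,420 kr

21,420 kr > 9,660 kr, so the ordinary income tax governs.

21,420 kr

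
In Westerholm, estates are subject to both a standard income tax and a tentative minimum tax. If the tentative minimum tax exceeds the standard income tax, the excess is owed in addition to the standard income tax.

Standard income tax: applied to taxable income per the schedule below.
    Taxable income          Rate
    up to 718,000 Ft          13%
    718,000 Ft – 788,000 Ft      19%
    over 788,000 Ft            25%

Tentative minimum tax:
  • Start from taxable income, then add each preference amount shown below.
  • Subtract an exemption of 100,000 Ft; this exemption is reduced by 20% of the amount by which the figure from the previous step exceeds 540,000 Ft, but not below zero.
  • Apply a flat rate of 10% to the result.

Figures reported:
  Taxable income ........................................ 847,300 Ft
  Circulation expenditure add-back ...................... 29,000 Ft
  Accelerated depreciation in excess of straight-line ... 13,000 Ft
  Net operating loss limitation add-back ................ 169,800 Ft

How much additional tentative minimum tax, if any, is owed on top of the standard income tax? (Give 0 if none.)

0 Ft

Standard income tax:
  718,000 Ft × 13% = 93,340 Ft
  70,000 Ft × 19% = 13,300 Ft
  59,300 Ft × 25% = 14,825 Ft
  → 121,465 Ft

Tentative minimum tax:
  Adjusted income: 847,300 Ft + 29,000 Ft + 13,000 Ft + 169,800 Ft = 1,059,100 Ft
  Exemption: 20% × (1,059,100 Ft − 540,000 Ft) = 103,820 Ft ≥ 100,000 Ft, so the exemption is fully phased out
  Base: 1,059,100 Ft − 0 Ft = 1,059,100 Ft
  1,059,100 Ft × 10% = 105,910 Ft

105,910 Ft ≤ 121,465 Ft, so no add-on is due.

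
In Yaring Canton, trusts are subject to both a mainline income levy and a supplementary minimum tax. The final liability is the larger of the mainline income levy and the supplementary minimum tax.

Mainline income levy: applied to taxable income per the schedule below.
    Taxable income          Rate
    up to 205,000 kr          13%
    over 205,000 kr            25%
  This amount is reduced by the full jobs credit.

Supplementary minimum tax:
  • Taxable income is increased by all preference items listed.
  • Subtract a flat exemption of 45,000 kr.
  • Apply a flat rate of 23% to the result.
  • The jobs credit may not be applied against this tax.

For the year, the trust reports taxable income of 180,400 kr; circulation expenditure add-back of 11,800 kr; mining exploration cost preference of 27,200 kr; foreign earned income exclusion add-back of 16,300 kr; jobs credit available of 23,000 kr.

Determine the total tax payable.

43,861 kr

Supplementary minimum tax:
  Adjusted income: 180,400 kr + 11,800 kr + 27,200 kr + 16,300 kr = 235,700 kr
  Less exemption 45,000 kr → base 190,700 kr
  190,700 kr × 23% = 43,861 kr

Mainline income levy:
  180,400 kr × 13% = 23,452 kr
  Less jobs credit 23,000 kr → 452 kr

43,861 kr > 452 kr, so the supplementary minimum tax is the binding amount.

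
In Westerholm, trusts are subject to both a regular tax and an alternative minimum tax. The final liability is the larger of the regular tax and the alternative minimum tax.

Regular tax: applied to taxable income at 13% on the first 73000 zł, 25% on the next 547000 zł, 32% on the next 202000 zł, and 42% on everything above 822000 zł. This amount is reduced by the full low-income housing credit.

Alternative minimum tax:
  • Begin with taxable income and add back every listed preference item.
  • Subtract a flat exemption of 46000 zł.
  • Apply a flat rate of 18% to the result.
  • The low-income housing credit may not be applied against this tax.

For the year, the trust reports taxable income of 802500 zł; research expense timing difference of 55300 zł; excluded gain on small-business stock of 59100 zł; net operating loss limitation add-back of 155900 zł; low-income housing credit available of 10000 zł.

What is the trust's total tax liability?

Alternative minimum tax:
  Adjusted income: 802500 zł + 55300 zł + 59100 zł + 155900 zł = 1072800 zł
  Less exemption 46000 zł → base 1026800 zł
  1026800 zł × 18% = 184824 zł

Regular tax:
  73000 zł × 13% = 9490 zł
  547000 zł × 25% = 136750 zł
  182500 zł × 32% = 58400 zł
  → 204640 zł
  Less low-income housing credit 10000 zł → 194640 zł

194640 zł > 184824 zł, so the regular tax governs.

194640 zł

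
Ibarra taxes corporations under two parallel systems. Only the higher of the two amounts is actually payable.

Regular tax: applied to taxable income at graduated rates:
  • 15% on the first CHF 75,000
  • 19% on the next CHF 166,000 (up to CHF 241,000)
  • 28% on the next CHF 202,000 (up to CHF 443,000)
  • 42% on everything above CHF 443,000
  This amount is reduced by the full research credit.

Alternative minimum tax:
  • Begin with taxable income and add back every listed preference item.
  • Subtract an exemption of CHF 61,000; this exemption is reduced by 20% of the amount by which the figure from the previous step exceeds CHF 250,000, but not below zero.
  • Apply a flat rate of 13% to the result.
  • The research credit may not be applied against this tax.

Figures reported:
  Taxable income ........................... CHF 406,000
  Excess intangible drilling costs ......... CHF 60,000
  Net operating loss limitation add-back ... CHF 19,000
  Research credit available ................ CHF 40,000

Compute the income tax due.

Alternative minimum tax:
  Adjusted income: CHF 406,000 + CHF 60,000 + CHF 19,000 = CHF 485,000
  Exemption: CHF 61,000 − 20% × (CHF 485,000 − CHF 250,000) = CHF 61,000 − CHF 47,000 = CHF 14,000
  Base: CHF 485,000 − CHF 14,000 = CHF 471,000
  CHF 471,000 × 13% = CHF 61,230

Regular tax:
  CHF 75,000 × 15% = CHF 11,250
  CHF 166,000 × 19% = CHF 31,540
  CHF 165,000 × 28% = CHF 46,200
  → CHF 88,990
  Less research credit CHF 40,000 → CHF 48,990

CHF 61,230 > CHF 48,990, so the alternative minimum tax is the binding amount.

CHF 61,230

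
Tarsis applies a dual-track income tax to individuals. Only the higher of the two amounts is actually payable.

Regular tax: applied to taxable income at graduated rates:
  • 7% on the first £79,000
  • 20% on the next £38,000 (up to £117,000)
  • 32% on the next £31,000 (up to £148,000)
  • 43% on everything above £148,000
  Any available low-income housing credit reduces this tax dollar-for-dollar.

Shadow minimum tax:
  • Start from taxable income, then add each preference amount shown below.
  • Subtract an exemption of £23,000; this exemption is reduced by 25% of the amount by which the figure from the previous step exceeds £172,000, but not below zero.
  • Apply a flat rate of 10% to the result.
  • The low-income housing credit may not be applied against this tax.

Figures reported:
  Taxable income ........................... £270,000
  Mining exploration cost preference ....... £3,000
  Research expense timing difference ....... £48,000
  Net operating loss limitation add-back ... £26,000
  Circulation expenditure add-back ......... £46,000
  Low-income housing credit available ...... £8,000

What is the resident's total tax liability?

Regular tax:
  £79,000 × 7% = £5,530
  £38,000 × 20% = £7,600
  £31,000 × 32% = £9,920
  £122,000 × 43% = £52,460
  → £75,510
  Less low-income housing credit £8,000 → £67,510

Shadow minimum tax:
  Adjusted income: £270,000 + £3,000 + £48,000 + £26,000 + £46,000 = £393,000
  Exemption: 25% × (£393,000 − £172,000) = £55,250 ≥ £23,000, so the exemption is fully phased out
  Base: £393,000 − £0 = £393,000
  £393,000 × 10% = £39,300

£67,510 > £39,300, so the regular tax governs.

£67,510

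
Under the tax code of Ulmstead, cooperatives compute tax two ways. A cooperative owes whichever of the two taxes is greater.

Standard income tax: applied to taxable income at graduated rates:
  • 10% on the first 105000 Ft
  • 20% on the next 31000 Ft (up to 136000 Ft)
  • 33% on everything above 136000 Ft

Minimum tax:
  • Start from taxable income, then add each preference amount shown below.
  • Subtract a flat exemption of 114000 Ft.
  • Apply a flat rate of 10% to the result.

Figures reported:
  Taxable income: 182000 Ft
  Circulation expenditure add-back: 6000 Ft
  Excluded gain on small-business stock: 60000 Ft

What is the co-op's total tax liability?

31880 Ft

Standard income tax:
  105000 Ft × 10% = 10500 Ft
  31000 Ft × 20% = 6200 Ft
  46000 Ft × 33% = 15180 Ft
  → 31880 Ft

Minimum tax:
  Adjusted income: 182000 Ft + 6000 Ft + 60000 Ft = 248000 Ft
  Less exemption 114000 Ft → base 134000 Ft
  134000 Ft × 10% = 13400 Ft

31880 Ft > 13400 Ft, so the standard income tax governs.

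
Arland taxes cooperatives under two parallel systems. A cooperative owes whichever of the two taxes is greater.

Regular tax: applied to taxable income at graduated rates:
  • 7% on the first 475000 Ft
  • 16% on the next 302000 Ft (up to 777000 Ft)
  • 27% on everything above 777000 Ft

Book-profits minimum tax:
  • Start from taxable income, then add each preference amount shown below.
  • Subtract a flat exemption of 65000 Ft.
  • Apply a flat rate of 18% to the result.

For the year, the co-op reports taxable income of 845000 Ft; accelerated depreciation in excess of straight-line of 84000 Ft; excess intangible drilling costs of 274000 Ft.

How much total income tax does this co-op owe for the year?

204840 Ft

Book-profits minimum tax:
  Adjusted income: 845000 Ft + 84000 Ft + 274000 Ft = 1203000 Ft
  Less exemption 65000 Ft → base 1138000 Ft
  1138000 Ft × 18% = 204840 Ft

Regular tax:
  475000 Ft × 7% = 33250 Ft
  302000 Ft × 16% = 48320 Ft
  68000 Ft × 27% = 18360 Ft
  → 99930 Ft

204840 Ft > 99930 Ft, so the book-profits minimum tax is the binding amount.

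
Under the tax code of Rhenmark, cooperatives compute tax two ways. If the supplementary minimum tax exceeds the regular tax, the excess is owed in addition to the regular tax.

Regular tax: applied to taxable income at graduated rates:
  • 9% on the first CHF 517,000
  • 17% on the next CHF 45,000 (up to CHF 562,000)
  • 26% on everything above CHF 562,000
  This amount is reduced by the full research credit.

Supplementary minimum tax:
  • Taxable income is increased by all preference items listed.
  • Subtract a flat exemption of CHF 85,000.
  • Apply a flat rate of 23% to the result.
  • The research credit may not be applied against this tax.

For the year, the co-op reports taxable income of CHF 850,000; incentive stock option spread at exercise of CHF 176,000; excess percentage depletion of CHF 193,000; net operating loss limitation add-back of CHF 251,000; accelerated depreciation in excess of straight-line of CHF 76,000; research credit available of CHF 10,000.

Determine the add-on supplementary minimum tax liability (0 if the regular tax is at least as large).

CHF 216,970

Supplementary minimum tax:
  Adjusted income: CHF 850,000 + CHF 176,000 + CHF 193,000 + CHF 251,000 + CHF 76,000 = CHF 1,546,000
  Less exemption CHF 85,000 → base CHF 1,461,000
  CHF 1,461,000 × 23% = CHF 336,030

Regular tax:
  CHF 517,000 × 9% = CHF 46,530
  CHF 45,000 × 17% = CHF 7,650
  CHF 288,000 × 26% = CHF 74,880
  → CHF 129,060
  Less research credit CHF 10,000 → CHF 119,060

Excess of supplementary minimum tax over regular tax: CHF 336,030 − CHF 119,060 = CHF 216,970.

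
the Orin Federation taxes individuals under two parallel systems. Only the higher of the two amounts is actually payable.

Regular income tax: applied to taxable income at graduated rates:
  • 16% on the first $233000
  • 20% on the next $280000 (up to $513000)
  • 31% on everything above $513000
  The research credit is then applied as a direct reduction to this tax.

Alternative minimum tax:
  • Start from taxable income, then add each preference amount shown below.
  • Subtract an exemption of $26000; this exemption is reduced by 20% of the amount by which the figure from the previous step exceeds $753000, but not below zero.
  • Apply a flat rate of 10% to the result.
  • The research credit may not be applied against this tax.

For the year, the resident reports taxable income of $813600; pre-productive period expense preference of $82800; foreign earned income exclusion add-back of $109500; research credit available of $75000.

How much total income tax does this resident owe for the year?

Regular income tax:
  $233000 × 16% = $37280
  $280000 × 20% = $56000
  $300600 × 31% = $93186
  → $186466
  Less research credit $75000 → $111466

Alternative minimum tax:
  Adjusted income: $813600 + $82800 + $109500 = $1005900
  Exemption: 20% × ($1005900 − $753000) = $50580 ≥ $26000, so the exemption is fully phased out
  Base: $1005900 − $0 = $1005900
  $1005900 × 10% = $100590

$111466 > $100590, so the regular income tax governs.

$111466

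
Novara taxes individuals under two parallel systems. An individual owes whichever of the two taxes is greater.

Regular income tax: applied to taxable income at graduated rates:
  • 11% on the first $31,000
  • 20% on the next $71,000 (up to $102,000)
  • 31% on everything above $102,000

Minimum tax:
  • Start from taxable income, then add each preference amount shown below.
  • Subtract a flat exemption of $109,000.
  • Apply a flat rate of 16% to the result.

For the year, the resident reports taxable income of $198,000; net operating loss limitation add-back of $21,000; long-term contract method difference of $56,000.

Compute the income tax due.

Regular income tax:
  $31,000 × 11% = $3,410
  $71,000 × 20% = $14,200
  $96,000 × 31% = $29,760
  → $47,370

Minimum tax:
  Adjusted income: $198,000 + $21,000 + $56,000 = $275,000
  Less exemption $109,000 → base $166,000
  $166,000 × 16% = $26,560

$47,370 > $26,560, so the regular income tax governs.

$47,370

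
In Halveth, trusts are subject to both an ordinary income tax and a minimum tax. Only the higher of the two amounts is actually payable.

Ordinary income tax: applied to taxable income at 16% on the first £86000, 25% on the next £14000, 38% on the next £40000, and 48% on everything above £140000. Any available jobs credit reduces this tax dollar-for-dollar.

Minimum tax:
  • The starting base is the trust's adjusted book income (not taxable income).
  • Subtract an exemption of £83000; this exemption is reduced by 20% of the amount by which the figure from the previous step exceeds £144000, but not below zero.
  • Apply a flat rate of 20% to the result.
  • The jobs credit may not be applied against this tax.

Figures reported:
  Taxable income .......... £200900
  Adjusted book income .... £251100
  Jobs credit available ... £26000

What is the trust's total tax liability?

Ordinary income tax:
  £86000 × 16% = £13760
  £14000 × 25% = £3500
  £40000 × 38% = £15200
  £60900 × 48% = £29232
  → £61692
  Less jobs credit £26000 → £35692

Minimum tax:
  Base (adjusted book income): £251100
  Exemption: £83000 − 20% × (£251100 − £144000) = £83000 − £21420 = £61580
  Base: £251100 − £61580 = £189520
  £189520 × 20% = £37904

£37904 > £35692, so the minimum tax is the binding amount.

£37904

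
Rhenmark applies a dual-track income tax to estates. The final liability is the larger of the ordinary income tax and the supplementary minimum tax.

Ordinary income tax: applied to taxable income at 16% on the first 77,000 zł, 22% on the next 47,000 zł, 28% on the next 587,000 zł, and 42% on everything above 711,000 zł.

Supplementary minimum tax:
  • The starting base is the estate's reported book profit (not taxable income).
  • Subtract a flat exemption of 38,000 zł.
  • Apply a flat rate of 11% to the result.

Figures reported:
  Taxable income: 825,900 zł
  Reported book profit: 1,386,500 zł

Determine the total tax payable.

Ordinary income tax:
  77,000 zł × 16% = 12,320 zł
  47,000 zł × 22% = 10,340 zł
  587,000 zł × 28% = 164,360 zł
  114,900 zł × 42% = 48,258 zł
  → 235,278 zł

Supplementary minimum tax:
  Base (reported book profit): 1,386,500 zł
  Less exemption 38,000 zł → base 1,348,500 zł
  1,348,500 zł × 11% = 148,335 zł

235,278 zł > 148,335 zł, so the ordinary income tax governs.

235,278 zł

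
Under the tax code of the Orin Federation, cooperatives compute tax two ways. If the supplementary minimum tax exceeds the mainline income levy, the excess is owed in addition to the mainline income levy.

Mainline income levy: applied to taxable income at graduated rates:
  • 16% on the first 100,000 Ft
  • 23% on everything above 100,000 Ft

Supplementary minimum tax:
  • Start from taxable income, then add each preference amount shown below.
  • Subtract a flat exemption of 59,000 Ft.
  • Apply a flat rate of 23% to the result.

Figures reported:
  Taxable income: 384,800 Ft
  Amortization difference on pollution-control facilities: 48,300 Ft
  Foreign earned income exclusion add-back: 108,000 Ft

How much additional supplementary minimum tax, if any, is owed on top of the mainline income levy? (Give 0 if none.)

Supplementary minimum tax:
  Adjusted income: 384,800 Ft + 48,300 Ft + 108,000 Ft = 541,100 Ft
  Less exemption 59,000 Ft → base 482,100 Ft
  482,100 Ft × 23% = 110,883 Ft

Mainline income levy:
  100,000 Ft × 16% = 16,000 Ft
  284,800 Ft × 23% = 65,504 Ft
  → 81,504 Ft

Excess of supplementary minimum tax over mainline income levy: 110,883 Ft − 81,504 Ft = 29,379 Ft.

29,379 Ft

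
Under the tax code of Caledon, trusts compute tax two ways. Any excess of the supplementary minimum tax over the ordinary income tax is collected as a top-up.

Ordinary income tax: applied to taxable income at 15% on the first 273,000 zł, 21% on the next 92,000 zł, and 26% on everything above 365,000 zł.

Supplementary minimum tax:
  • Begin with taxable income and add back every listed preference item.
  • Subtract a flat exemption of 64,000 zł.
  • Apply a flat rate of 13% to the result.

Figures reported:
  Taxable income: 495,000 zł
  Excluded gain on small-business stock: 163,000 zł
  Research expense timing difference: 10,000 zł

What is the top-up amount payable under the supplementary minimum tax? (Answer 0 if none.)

Ordinary income tax:
  273,000 zł × 15% = 40,950 zł
  92,000 zł × 21% = 19,320 zł
  130,000 zł × 26% = 33,800 zł
  → 94,070 zł

Supplementary minimum tax:
  Adjusted income: 495,000 zł + 163,000 zł + 10,000 zł = 668,000 zł
  Less exemption 64,000 zł → base 604,000 zł
  604,000 zł × 13% = 78,520 zł

78,520 zł ≤ 94,070 zł, so no add-on is due.

0 zł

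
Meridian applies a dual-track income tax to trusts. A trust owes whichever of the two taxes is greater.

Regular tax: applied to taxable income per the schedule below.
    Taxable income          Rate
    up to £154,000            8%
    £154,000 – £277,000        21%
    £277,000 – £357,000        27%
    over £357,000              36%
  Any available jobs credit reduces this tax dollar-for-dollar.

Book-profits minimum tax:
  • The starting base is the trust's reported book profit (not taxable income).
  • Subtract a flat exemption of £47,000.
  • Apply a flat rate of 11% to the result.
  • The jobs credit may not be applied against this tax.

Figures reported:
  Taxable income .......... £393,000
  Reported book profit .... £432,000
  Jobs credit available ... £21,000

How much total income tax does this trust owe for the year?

£51,710

Regular tax:
  £154,000 × 8% = £12,320
  £123,000 × 21% = £25,830
  £80,000 × 27% = £21,600
  £36,000 × 36% = £12,960
  → £72,710
  Less jobs credit £21,000 → £51,710

Book-profits minimum tax:
  Base (reported book profit): £432,000
  Less exemption £47,000 → base £385,000
  £385,000 × 11% = £42,350

£51,710 > £42,350, so the regular tax governs.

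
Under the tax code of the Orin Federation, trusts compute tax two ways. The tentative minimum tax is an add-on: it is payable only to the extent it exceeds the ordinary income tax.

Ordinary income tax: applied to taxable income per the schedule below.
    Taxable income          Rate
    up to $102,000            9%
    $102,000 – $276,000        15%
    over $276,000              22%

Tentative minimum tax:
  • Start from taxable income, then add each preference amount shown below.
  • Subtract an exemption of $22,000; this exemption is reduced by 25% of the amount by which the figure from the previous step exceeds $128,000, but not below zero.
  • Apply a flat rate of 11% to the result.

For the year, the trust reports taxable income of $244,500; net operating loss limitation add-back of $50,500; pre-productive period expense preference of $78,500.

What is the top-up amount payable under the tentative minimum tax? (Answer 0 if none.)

$10,530

Ordinary income tax:
  $102,000 × 9% = $9,180
  $142,500 × 15% = $21,375
  → $30,555

Tentative minimum tax:
  Adjusted income: $244,500 + $50,500 + $78,500 = $373,500
  Exemption: 25% × ($373,500 − $128,000) = $61,375 ≥ $22,000, so the exemption is fully phased out
  Base: $373,500 − $0 = $373,500
  $373,500 × 11% = $41,085

Excess of tentative minimum tax over ordinary income tax: $41,085 − $30,555 = $10,530.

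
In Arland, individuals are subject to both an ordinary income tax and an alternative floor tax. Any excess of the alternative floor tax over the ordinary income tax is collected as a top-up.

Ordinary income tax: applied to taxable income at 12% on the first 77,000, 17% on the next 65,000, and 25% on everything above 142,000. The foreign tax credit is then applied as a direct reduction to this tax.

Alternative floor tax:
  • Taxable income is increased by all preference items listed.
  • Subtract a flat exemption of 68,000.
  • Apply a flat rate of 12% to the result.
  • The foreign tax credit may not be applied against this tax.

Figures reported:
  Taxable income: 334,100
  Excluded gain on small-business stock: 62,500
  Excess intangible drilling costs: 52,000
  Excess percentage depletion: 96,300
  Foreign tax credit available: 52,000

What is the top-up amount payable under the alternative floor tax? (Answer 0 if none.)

40,913

Ordinary income tax:
  77,000 × 12% = 9,240
  65,000 × 17% = 11,050
  192,100 × 25% = 48,025
  → 68,315
  Less foreign tax credit 52,000 → 16,315

Alternative floor tax:
  Adjusted income: 334,100 + 62,500 + 52,000 + 96,300 = 544,900
  Less exemption 68,000 → base 476,900
  476,900 × 12% = 57,228

Excess of alternative floor tax over ordinary income tax: 57,228 − 16,315 = 40,913.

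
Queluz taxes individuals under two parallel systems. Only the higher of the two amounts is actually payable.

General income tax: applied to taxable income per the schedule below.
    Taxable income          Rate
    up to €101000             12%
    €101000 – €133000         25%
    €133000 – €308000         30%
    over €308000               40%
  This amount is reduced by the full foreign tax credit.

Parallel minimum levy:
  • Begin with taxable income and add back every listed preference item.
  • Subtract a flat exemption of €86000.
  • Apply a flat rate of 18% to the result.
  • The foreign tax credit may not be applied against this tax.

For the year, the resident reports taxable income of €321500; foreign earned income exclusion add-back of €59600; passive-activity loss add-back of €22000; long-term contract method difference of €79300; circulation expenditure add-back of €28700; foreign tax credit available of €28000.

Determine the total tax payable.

€76518

General income tax:
  €101000 × 12% = €12120
  €32000 × 25% = €8000
  €175000 × 30% = €52500
  €13500 × 40% = €5400
  → €78020
  Less foreign tax credit €28000 → €50020

Parallel minimum levy:
  Adjusted income: €321500 + €59600 + €22000 + €79300 + €28700 = €511100
  Less exemption €86000 → base €425100
  €425100 × 18% = €76518

€76518 > €50020, so the parallel minimum levy is the binding amount.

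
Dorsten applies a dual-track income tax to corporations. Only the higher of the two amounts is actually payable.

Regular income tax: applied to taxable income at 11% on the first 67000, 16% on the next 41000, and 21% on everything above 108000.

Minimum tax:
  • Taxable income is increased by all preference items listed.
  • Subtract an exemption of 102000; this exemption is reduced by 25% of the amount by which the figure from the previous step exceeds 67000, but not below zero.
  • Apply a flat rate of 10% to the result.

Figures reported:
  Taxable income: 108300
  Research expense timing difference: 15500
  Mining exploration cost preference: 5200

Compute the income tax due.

Minimum tax:
  Adjusted income: 108300 + 15500 + 5200 = 129000
  Exemption: 102000 − 25% × (129000 − 67000) = 102000 − 15500 = 86500
  Base: 129000 − 86500 = 42500
  42500 × 10% = 4250

Regular income tax:
  67000 × 11% = 7370
  41000 × 16% = 6560
  300 × 21% = 63
  → 13993

13993 > 4250, so the regular income tax governs.

13993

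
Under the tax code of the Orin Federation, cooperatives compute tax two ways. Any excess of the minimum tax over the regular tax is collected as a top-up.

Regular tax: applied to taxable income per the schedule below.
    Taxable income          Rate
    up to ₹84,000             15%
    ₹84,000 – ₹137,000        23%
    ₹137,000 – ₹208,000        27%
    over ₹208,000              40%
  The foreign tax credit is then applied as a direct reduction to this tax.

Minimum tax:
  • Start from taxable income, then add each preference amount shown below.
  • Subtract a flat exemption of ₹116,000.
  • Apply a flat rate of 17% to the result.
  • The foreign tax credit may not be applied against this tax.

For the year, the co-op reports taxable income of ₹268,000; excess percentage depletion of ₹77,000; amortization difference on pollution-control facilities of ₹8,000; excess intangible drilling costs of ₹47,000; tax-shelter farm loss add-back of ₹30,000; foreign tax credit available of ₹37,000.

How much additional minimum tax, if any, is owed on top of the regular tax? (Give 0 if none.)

Minimum tax:
  Adjusted income: ₹268,000 + ₹77,000 + ₹8,000 + ₹47,000 + ₹30,000 = ₹430,000
  Less exemption ₹116,000 → base ₹314,000
  ₹314,000 × 17% = ₹53,380

Regular tax:
  ₹84,000 × 15% = ₹12,600
  ₹53,000 × 23% = ₹12,190
  ₹71,000 × 27% = ₹19,170
  ₹60,000 × 40% = ₹24,000
  → ₹67,960
  Less foreign tax credit ₹37,000 → ₹30,960

Excess of minimum tax over regular tax: ₹53,380 − ₹30,960 = ₹22,420.

₹22,420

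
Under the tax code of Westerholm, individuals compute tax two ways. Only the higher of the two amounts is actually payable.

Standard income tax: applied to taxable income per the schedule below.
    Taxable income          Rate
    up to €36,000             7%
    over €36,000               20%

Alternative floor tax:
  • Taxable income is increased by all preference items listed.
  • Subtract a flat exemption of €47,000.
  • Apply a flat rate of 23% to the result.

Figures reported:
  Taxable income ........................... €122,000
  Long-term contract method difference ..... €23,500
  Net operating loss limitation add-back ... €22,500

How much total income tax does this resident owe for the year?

Alternative floor tax:
  Adjusted income: €122,000 + €23,500 + €22,500 = €168,000
  Less exemption €47,000 → base €121,000
  €121,000 × 23% = €27,830

Standard income tax:
  €36,000 × 7% = €2,520
  €86,000 × 20% = €17,200
  → €19,720

€27,830 > €19,720, so the alternative floor tax is the binding amount.

€27,830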